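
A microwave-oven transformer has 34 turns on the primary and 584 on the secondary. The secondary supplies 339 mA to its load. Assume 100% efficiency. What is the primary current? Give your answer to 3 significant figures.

I_p ≈ 5.82 A

For an ideal transformer I_p/I_s = N_s/N_p, so I_p = 0.339 × 584/34 = 5.82 A.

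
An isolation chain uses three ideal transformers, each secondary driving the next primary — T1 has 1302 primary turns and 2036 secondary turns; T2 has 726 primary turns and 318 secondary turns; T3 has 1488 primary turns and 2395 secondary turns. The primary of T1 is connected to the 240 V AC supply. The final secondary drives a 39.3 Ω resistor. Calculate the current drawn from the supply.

Secondary of T1: V = 240.00 × 2036/1302 = 375.30 V.
Secondary of T2: V = 375.30 × 318/726 = 164.39 V.
Secondary of T3: V = 164.39 × 2395/1488 = 264.59 V.
I_load = 264.59/39.3 = 6.7325 A, so P_out = 264.59 × 6.7325 = 1781.4 W.
All ideal ⇒ P_in = P_out, so I_supply = 1781.4/240 = 7.42 A.

I_supply ≈ 7.42 A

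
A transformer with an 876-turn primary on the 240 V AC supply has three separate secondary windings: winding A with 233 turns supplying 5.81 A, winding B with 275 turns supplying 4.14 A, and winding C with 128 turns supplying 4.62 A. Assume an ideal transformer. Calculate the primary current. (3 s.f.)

I_p ≈ 3.52 A

V_A = 240 × 233/876 = 63.836 V; V_B = 240 × 275/876 = 75.342 V; V_C = 240 × 128/876 = 35.068 V.
P_out = V_A I_A + V_B I_B + V_C I_C = 63.836×5.81 + 75.342×4.14 + 35.068×4.62 = 370.88 + 311.92 + 162.02 = 844.82 W.
Ideal ⇒ P_in = P_out, so I_p = P_out/V_p = 844.82/240 = 3.52 A.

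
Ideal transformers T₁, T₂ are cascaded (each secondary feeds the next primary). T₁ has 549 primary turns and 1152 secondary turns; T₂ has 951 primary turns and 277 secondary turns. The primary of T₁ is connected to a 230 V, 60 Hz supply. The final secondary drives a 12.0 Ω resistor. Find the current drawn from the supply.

I_supply ≈ 7.16 A

After T₁: V = 230.00 × 1152/549 = 482.62 V.
After T₂: V = 482.62 × 277/951 = 140.57 V.
I_load = 140.57/12.0 = 11.715 A, so P_out = 140.57 × 11.715 = 1646.8 W.
All ideal ⇒ P_in = P_out, so I_supply = 1646.8/230 = 7.16 A.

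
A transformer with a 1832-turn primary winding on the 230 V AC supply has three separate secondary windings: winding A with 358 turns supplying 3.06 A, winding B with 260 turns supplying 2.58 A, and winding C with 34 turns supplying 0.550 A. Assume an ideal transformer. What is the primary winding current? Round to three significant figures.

V_A = 230 × 358/1832 = 44.945 V; V_B = 230 × 260/1832 = 32.642 V; V_C = 230 × 34/1832 = 4.2686 V.
P_out = V_A I_A + V_B I_B + V_C I_C = 44.945×3.06 + 32.642×2.58 + 4.2686×0.550 = 137.53 + 84.216 + 2.3477 = 224.10 W.
Ideal ⇒ P_in = P_out, so I_p = P_out/V_p = 224.10/230 = 0.974 A.

I_p ≈ 0.974 A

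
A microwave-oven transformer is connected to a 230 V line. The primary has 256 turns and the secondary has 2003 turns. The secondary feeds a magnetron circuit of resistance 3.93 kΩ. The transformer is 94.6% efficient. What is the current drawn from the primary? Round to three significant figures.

I_p ≈ 3.79 A

V_s = 230 × 2003/256 = 1799.6 V.
I_s = V_s/R = 1799.6/3930 = 0.45791 A.
P_out = V_s I_s = 1799.6 × 0.45791 = 824.03 W.
P_in = P_out/η = 824.03/0.946 = 871.07 W.
I_p = P_in/V_p = 871.07/230 = 3.79 A.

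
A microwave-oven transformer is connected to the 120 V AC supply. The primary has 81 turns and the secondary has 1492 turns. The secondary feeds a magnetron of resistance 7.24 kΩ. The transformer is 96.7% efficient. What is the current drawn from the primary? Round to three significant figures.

V_s = 120 × 1492/81 = 2210.4 V.
I_s = V_s/R = 2210.4/7240 = 0.30530 A.
P_out = V_s I_s = 2210.4 × 0.30530 = 674.83 W.
P_in = P_out/η = 674.83/0.967 = 697.85 W.
I_p = P_in/V_p = 697.85/120 = 5.82 A.

I_p ≈ 5.82 A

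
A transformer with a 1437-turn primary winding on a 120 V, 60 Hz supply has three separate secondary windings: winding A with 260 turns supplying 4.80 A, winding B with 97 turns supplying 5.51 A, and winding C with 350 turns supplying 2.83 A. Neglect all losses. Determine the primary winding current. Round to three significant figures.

V_A = 120 × 260/1437 = 21.712 V; V_B = 120 × 97/1437 = 8.1002 V; V_C = 120 × 350/1437 = 29.228 V.
P_out = V_A I_A + V_B I_B + V_C I_C = 21.712×4.80 + 8.1002×5.51 + 29.228×2.83 = 104.22 + 44.632 + 82.714 = 231.56 W.
Ideal ⇒ P_in = P_out, so I_p = P_out/V_p = 231.56/120 = 1.93 A.

I_p ≈ 1.93 A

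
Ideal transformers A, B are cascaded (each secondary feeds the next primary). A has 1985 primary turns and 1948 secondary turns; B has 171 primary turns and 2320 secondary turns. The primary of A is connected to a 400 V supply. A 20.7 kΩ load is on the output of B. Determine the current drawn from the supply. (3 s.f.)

I_supply ≈ 3.43 A

After A: V = 400.00 × 1948/1985 = 392.54 V.
After B: V = 392.54 × 2320/171 = 5325.7 V.
I_load = 5325.7/20700 = 0.25728 A, so P_out = 5325.7 × 0.25728 = 1370.2 W.
All ideal ⇒ P_in = P_out, so I_supply = 1370.2/400 = 3.43 A.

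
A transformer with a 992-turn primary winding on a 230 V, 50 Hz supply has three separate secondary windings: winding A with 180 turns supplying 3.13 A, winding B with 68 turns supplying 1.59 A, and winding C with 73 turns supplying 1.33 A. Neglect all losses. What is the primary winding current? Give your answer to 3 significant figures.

V_A = 230 × 180/992 = 41.734 V; V_B = 230 × 68/992 = 15.766 V; V_C = 230 × 73/992 = 16.925 V.
P_out = V_A I_A + V_B I_B + V_C I_C = 41.734×3.13 + 15.766×1.59 + 16.925×1.33 = 130.63 + 25.068 + 22.511 = 178.21 W.
Ideal ⇒ P_in = P_out, so I_p = P_out/V_p = 178.21/230 = 0.775 A.

I_p ≈ 0.775 A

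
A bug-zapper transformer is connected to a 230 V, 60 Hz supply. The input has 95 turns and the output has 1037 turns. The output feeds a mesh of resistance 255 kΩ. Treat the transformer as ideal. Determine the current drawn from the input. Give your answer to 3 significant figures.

I_in ≈ 0.107 A

V_out = V_in × N_out/N_in = 230 × 1037/95 = 2510.6 V.
I_out = V_out/R = 2510.6/255000 = 0.0098456 A.
For an ideal transformer I_in N_in = I_out N_out, so I_in = 0.0098456 × 1037/95 = 0.107 A.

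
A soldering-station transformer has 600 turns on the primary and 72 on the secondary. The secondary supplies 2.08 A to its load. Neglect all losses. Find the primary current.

I_p ≈ 0.250 A

For an ideal transformer I_p/I_s = N_s/N_p, so I_p = 2.08 × 72/600 = 0.250 A.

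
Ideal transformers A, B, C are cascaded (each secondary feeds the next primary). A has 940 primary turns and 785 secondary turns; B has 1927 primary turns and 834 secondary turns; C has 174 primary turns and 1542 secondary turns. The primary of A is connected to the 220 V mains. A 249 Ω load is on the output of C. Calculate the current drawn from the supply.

I_supply ≈ 9.06 A

After A: V = 220.00 × 785/940 = 183.72 V.
After B: V = 183.72 × 834/1927 = 79.515 V.
After C: V = 79.515 × 1542/174 = 704.67 V.
I_load = 704.67/249 = 2.8300 A, so P_out = 704.67 × 2.8300 = 1994.2 W.
All ideal ⇒ P_in = P_out, so I_supply = 1994.2/220 = 9.06 A.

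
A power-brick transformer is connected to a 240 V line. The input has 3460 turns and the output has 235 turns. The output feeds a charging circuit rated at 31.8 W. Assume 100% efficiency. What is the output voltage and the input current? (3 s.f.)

V_out ≈ 16.3 V, I_in ≈ 0.133 A

V_out = V_in × N_out/N_in = 240 × 235/3460 = 16.301 V.
I_out = P/V_out = 31.8/16.301 = 1.9509 A.
I_in = I_out × N_out/N_in = 1.9509 × 235/3460 = 0.133 A.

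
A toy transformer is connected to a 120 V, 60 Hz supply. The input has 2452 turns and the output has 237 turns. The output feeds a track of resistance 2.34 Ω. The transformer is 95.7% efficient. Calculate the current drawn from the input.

V_out = 120 × 237/2452 = 11.599 V.
I_out = V_out/R = 11.599/2.34 = 4.9567 A.
P_out = V_out I_out = 11.599 × 4.9567 = 57.491 W.
P_in = P_out/η = 57.491/0.957 = 60.075 W.
I_in = P_in/V_in = 60.075/120 = 0.501 A.

I_in ≈ 0.501 A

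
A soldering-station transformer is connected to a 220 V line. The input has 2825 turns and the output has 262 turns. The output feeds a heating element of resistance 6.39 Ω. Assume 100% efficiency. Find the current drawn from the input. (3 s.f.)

I_in ≈ 0.296 A

V_out = V_in × N_out/N_in = 220 × 262/2825 = 20.404 V.
I_out = V_out/R = 20.404/6.39 = 3.1930 A.
For an ideal transformer I_in N_in = I_out N_out, so I_in = 3.1930 × 262/2825 = 0.296 A.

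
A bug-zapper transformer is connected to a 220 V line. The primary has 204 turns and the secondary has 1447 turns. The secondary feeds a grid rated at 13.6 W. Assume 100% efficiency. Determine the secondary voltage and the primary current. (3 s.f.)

V_s ≈ 1560 V, I_p ≈ 0.0618 A

V_s = V_p × N_s/N_p = 220 × 1447/204 = 1560.5 V.
I_s = P/V_s = 13.6/1560.5 = 0.0087152 A.
I_p = I_s × N_s/N_p = 0.0087152 × 1447/204 = 0.0618 A.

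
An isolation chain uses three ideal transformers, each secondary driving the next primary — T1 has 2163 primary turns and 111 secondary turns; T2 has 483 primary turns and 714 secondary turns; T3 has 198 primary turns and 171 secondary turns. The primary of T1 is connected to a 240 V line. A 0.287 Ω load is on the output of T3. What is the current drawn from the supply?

I_supply ≈ 3.59 A

Secondary of T1: V = 240.00 × 111/2163 = 12.316 V.
Secondary of T2: V = 12.316 × 714/483 = 18.207 V.
Secondary of T3: V = 18.207 × 171/198 = 15.724 V.
I_load = 15.724/0.287 = 54.787 A, so P_out = 15.724 × 54.787 = 861.46 W.
All ideal ⇒ P_in = P_out, so I_supply = 861.46/240 = 3.59 A.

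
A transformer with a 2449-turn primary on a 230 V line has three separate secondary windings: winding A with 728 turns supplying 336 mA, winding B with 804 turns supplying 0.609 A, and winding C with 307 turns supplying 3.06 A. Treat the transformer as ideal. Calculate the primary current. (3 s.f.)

I_p ≈ 0.683 A

V_A = 230 × 728/2449 = 68.371 V; V_B = 230 × 804/2449 = 75.508 V; V_C = 230 × 307/2449 = 28.832 V.
P_out = V_A I_A + V_B I_B + V_C I_C = 68.371×0.336 + 75.508×0.609 + 28.832×3.06 = 22.973 + 45.985 + 88.226 = 157.18 W.
Ideal ⇒ P_in = P_out, so I_p = P_out/V_p = 157.18/230 = 0.683 A.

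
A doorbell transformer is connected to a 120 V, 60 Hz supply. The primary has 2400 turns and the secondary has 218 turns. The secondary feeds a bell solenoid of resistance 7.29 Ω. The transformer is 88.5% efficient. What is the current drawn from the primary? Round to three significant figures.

V_s = 120 × 218/2400 = 10.900 V.
I_s = V_s/R = 10.900/7.29 = 1.4952 A.
P_out = V_s I_s = 10.900 × 1.4952 = 16.298 W.
P_in = P_out/η = 16.298/0.885 = 18.415 W.
I_p = P_in/V_p = 18.415/120 = 0.153 A.

I_p ≈ 0.153 A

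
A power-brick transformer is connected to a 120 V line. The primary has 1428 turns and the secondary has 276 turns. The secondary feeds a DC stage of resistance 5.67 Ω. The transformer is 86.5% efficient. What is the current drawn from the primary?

I_p ≈ 0.914 A

V_s = 120 × 276/1428 = 23.193 V.
I_s = V_s/R = 23.193/5.67 = 4.0905 A.
P_out = V_s I_s = 23.193 × 4.0905 = 94.873 W.
P_in = P_out/η = 94.873/0.865 = 109.68 W.
I_p = P_in/V_p = 109.68/120 = 0.914 A.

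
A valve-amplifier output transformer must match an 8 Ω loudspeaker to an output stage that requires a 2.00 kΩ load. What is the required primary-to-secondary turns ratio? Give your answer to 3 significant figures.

Z_p/Z_s = (N_p/N_s)², so N_p/N_s = √(2000/8) = √250 = 15.8.

N_p/N_s ≈ 15.8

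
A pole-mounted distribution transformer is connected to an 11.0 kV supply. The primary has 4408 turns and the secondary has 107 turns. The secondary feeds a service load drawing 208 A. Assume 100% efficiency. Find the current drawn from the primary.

I_p ≈ 5.05 A

For an ideal transformer I_p N_p = I_s N_s, so I_p = 208 × 107/4408 = 5.05 A.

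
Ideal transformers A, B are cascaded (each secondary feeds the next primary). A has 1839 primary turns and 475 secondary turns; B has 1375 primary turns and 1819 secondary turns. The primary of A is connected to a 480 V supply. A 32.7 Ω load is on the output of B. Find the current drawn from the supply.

I_supply ≈ 1.71 A

After A: V = 480.00 × 475/1839 = 123.98 V.
After B: V = 123.98 × 1819/1375 = 164.01 V.
I_load = 164.01/32.7 = 5.0157 A, so P_out = 164.01 × 5.0157 = 822.66 W.
All ideal ⇒ P_in = P_out, so I_supply = 822.66/480 = 1.71 A.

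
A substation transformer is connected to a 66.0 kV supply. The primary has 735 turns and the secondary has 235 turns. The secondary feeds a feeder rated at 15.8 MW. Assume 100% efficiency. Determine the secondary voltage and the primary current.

V_s ≈ 21100 V, I_p ≈ 239 A

V_s = V_p × N_s/N_p = 66000 × 235/735 = 21102 V.
I_s = P/V_s = 1.58×10^7/21102 = 748.74 A.
I_p = I_s × N_s/N_p = 748.74 × 235/735 = 239 A.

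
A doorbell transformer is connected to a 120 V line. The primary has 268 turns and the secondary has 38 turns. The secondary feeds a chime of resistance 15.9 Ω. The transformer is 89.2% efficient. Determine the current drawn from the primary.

I_p ≈ 0.170 A

V_s = 120 × 38/268 = 17.015 V.
I_s = V_s/R = 17.015/15.9 = 1.0701 A.
P_out = V_s I_s = 17.015 × 1.0701 = 18.208 W.
P_in = P_out/η = 18.208/0.892 = 20.413 W.
I_p = P_in/V_p = 20.413/120 = 0.170 A.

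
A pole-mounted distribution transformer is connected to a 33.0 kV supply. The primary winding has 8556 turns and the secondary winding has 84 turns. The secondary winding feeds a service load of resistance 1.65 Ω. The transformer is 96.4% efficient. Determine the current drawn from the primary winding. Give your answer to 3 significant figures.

I_p ≈ 2.00 A

V_s = 33000 × 84/8556 = 323.98 V.
I_s = V_s/R = 323.98/1.65 = 196.35 A.
P_out = V_s I_s = 323.98 × 196.35 = 63615 W.
P_in = P_out/η = 63615/0.964 = 65991 W.
I_p = P_in/V_p = 65991/33000 = 2.00 A.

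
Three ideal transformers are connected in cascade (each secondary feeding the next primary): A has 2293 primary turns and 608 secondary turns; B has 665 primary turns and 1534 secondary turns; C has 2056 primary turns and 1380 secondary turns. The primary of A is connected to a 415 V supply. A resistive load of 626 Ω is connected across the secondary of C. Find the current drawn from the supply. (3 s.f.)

I_supply ≈ 0.112 A

Secondary of A: V = 415.00 × 608/2293 = 110.04 V.
Secondary of B: V = 110.04 × 1534/665 = 253.83 V.
Secondary of C: V = 253.83 × 1380/2056 = 170.38 V.
I_load = 170.38/626 = 0.27217 A, so P_out = 170.38 × 0.27217 = 46.370 W.
All ideal ⇒ P_in = P_out, so I_supply = 46.370/415 = 0.112 A.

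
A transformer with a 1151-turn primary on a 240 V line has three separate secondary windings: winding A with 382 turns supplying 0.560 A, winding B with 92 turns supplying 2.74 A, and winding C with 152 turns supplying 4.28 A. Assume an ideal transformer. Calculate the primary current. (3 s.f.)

I_p ≈ 0.970 A

V_A = 240 × 382/1151 = 79.652 V; V_B = 240 × 92/1151 = 19.183 V; V_C = 240 × 152/1151 = 31.694 V.
P_out = V_A I_A + V_B I_B + V_C I_C = 79.652×0.560 + 19.183×2.74 + 31.694×4.28 = 44.605 + 52.562 + 135.65 = 232.82 W.
Ideal ⇒ P_in = P_out, so I_p = P_out/V_p = 232.82/240 = 0.970 A.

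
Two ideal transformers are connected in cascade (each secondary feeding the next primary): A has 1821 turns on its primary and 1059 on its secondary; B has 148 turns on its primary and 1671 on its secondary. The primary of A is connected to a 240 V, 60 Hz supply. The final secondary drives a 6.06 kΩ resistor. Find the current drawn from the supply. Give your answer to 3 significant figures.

Secondary of A: V = 240.00 × 1059/1821 = 139.57 V.
Secondary of B: V = 139.57 × 1671/148 = 1575.8 V.
I_load = 1575.8/6060 = 0.26004 A, so P_out = 1575.8 × 0.26004 = 409.78 W.
All ideal ⇒ P_in = P_out, so I_supply = 409.78/240 = 1.71 A.

I_supply ≈ 1.71 A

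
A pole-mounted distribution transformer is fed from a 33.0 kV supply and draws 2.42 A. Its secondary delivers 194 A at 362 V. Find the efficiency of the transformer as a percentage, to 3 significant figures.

η ≈ 87.9%

P_in = 33000 × 2.42 = 79860.0 W.
P_out = 362 × 194 = 70228.0 W.
η = P_out/P_in = 70228.0/79860.0 = 0.879.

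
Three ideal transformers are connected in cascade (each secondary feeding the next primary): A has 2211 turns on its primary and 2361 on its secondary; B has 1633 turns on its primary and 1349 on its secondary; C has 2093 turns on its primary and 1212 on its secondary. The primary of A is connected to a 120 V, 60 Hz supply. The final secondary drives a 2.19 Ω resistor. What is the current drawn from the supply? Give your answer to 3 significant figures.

I_supply ≈ 14.3 A

Secondary of A: V = 120.00 × 2361/2211 = 128.14 V.
Secondary of B: V = 128.14 × 1349/1633 = 105.86 V.
Secondary of C: V = 105.86 × 1212/2093 = 61.298 V.
I_load = 61.298/2.19 = 27.990 A, so P_out = 61.298 × 27.990 = 1715.7 W.
All ideal ⇒ P_in = P_out, so I_supply = 1715.7/120 = 14.3 A.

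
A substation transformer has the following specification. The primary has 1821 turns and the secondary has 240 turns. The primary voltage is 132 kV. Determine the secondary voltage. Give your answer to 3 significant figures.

V_s ≈ 17400 V

V_s/V_p = N_s/N_p, so V_s = 132000 × 240/1821 = 17400 V.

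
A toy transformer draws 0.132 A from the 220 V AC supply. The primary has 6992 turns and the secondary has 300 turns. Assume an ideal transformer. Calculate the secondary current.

I_s ≈ 3.08 A

I_s/I_p = N_p/N_s, so I_s = 0.132 × 6992/300 = 3.08 A.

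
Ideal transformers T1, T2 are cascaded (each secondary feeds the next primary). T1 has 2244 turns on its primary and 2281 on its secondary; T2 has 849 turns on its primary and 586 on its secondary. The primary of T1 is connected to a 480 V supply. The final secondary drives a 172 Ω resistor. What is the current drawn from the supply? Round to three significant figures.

I_supply ≈ 1.37 A

After T1: V = 480.00 × 2281/2244 = 487.91 V.
After T2: V = 487.91 × 586/849 = 336.77 V.
I_load = 336.77/172 = 1.9580 A, so P_out = 336.77 × 1.9580 = 659.38 W.
All ideal ⇒ P_in = P_out, so I_supply = 659.38/480 = 1.37 A.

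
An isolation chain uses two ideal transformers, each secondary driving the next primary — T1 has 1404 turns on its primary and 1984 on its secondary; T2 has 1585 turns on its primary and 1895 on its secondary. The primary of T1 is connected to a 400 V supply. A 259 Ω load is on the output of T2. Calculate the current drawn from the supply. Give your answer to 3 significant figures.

After T1: V = 400.00 × 1984/1404 = 565.24 V.
After T2: V = 565.24 × 1895/1585 = 675.79 V.
I_load = 675.79/259 = 2.6092 A, so P_out = 675.79 × 2.6092 = 1763.3 W.
All ideal ⇒ P_in = P_out, so I_supply = 1763.3/400 = 4.41 A.

I_supply ≈ 4.41 A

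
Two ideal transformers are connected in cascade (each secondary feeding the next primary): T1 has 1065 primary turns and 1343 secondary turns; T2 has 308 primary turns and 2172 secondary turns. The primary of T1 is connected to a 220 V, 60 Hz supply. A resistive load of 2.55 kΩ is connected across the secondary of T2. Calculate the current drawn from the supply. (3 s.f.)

I_supply ≈ 6.82 A

Secondary of T1: V = 220.00 × 1343/1065 = 277.43 V.
Secondary of T2: V = 277.43 × 2172/308 = 1956.4 V.
I_load = 1956.4/2550 = 0.76722 A, so P_out = 1956.4 × 0.76722 = 1501.0 W.
All ideal ⇒ P_in = P_out, so I_supply = 1501.0/220 = 6.82 A.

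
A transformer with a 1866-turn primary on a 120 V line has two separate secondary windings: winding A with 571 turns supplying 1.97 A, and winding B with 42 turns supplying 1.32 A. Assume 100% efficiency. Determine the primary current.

V_A = 120 × 571/1866 = 36.720 V; V_B = 120 × 42/1866 = 2.7010 V.
P_out = V_A I_A + V_B I_B = 36.720×1.97 + 2.7010×1.32 = 72.339 + 3.5653 = 75.904 W.
Ideal ⇒ P_in = P_out, so I_p = P_out/V_p = 75.904/120 = 0.633 A.

I_p ≈ 0.633 A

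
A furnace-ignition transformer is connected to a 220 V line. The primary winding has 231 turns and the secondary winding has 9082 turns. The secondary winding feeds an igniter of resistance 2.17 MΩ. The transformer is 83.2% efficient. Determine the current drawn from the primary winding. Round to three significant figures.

I_p ≈ 0.188 A

V_s = 220 × 9082/231 = 8649.5 V.
I_s = V_s/R = 8649.5/(2.17×10^6) = 0.0039860 A.
P_out = V_s I_s = 8649.5 × 0.0039860 = 34.477 W.
P_in = P_out/η = 34.477/0.832 = 41.438 W.
I_p = P_in/V_p = 41.438/220 = 0.188 A.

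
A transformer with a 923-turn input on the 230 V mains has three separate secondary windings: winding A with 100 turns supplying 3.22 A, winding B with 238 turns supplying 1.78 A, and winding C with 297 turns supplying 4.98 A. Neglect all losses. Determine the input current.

I_in ≈ 2.41 A

V_A = 230 × 100/923 = 24.919 V; V_B = 230 × 238/923 = 59.307 V; V_C = 230 × 297/923 = 74.009 V.
P_out = V_A I_A + V_B I_B + V_C I_C = 24.919×3.22 + 59.307×1.78 + 74.009×4.98 = 80.238 + 105.57 + 368.56 = 554.37 W.
Ideal ⇒ P_in = P_out, so I_in = P_out/V_in = 554.37/230 = 2.41 A.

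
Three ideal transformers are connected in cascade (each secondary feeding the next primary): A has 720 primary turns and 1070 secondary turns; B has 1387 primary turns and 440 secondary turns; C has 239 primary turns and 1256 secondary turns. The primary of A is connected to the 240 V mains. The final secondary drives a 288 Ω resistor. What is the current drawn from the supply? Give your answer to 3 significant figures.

After A: V = 240.00 × 1070/720 = 356.67 V.
After B: V = 356.67 × 440/1387 = 113.15 V.
After C: V = 113.15 × 1256/239 = 594.61 V.
I_load = 594.61/288 = 2.0646 A, so P_out = 594.61 × 2.0646 = 1227.6 W.
All ideal ⇒ P_in = P_out, so I_supply = 1227.6/240 = 5.12 A.

I_supply ≈ 5.12 A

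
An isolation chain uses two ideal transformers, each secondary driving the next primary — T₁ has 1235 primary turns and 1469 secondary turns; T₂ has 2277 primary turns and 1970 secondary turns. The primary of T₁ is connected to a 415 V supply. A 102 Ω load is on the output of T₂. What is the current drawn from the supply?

Secondary of T₁: V = 415.00 × 1469/1235 = 493.63 V.
Secondary of T₂: V = 493.63 × 1970/2277 = 427.08 V.
I_load = 427.08/102 = 4.1870 A, so P_out = 427.08 × 4.1870 = 1788.2 W.
All ideal ⇒ P_in = P_out, so I_supply = 1788.2/415 = 4.31 A.

I_supply ≈ 4.31 A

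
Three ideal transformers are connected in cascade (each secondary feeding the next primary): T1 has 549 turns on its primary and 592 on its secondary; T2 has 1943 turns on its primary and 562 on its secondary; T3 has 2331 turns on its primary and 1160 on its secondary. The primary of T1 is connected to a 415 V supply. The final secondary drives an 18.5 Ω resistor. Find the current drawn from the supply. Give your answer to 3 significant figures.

After T1: V = 415.00 × 592/549 = 447.50 V.
After T2: V = 447.50 × 562/1943 = 129.44 V.
After T3: V = 129.44 × 1160/2331 = 64.413 V.
I_load = 64.413/18.5 = 3.4818 A, so P_out = 64.413 × 3.4818 = 224.28 W.
All ideal ⇒ P_in = P_out, so I_supply = 224.28/415 = 0.540 A.

I_supply ≈ 0.540 A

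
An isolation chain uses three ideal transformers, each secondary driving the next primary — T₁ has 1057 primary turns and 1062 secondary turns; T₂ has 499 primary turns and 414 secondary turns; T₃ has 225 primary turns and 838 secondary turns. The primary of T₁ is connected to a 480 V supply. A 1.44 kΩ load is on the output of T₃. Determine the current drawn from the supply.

Secondary of T₁: V = 480.00 × 1062/1057 = 482.27 V.
Secondary of T₂: V = 482.27 × 414/499 = 400.12 V.
Secondary of T₃: V = 400.12 × 838/225 = 1490.2 V.
I_load = 1490.2/1440 = 1.0349 A, so P_out = 1490.2 × 1.0349 = 1542.2 W.
All ideal ⇒ P_in = P_out, so I_supply = 1542.2/480 = 3.21 A.

I_supply ≈ 3.21 A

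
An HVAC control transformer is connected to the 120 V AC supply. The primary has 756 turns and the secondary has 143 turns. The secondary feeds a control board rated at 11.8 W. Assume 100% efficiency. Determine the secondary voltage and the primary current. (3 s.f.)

V_s = V_p × N_s/N_p = 120 × 143/756 = 22.698 V.
I_s = P/V_s = 11.8/22.698 = 0.51986 A.
I_p = I_s × N_s/N_p = 0.51986 × 143/756 = 0.0983 A.

V_s ≈ 22.7 V, I_p ≈ 0.0983 A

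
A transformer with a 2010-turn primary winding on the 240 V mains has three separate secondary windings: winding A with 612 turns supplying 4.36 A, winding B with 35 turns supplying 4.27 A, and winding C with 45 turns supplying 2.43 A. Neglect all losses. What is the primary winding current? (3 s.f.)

I_p ≈ 1.46 A

V_A = 240 × 612/2010 = 73.075 V; V_B = 240 × 35/2010 = 4.1791 V; V_C = 240 × 45/2010 = 5.3731 V.
P_out = V_A I_A + V_B I_B + V_C I_C = 73.075×4.36 + 4.1791×4.27 + 5.3731×2.43 = 318.61 + 17.845 + 13.057 = 349.51 W.
Ideal ⇒ P_in = P_out, so I_p = P_out/V_p = 349.51/240 = 1.46 A.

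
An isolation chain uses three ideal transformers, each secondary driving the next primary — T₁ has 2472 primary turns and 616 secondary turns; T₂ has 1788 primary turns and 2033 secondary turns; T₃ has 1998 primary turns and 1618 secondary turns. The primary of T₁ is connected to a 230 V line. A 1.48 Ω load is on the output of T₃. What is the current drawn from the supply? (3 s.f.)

I_supply ≈ 8.18 A

Secondary of T₁: V = 230.00 × 616/2472 = 57.314 V.
Secondary of T₂: V = 57.314 × 2033/1788 = 65.167 V.
Secondary of T₃: V = 65.167 × 1618/1998 = 52.773 V.
I_load = 52.773/1.48 = 35.658 A, so P_out = 52.773 × 35.658 = 1881.8 W.
All ideal ⇒ P_in = P_out, so I_supply = 1881.8/230 = 8.18 A.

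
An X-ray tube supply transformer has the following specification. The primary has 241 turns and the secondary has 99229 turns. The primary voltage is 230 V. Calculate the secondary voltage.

V_s/V_p = N_s/N_p, so V_s = 230 × 99229/241 = 94700 V.

V_s ≈ 94700 V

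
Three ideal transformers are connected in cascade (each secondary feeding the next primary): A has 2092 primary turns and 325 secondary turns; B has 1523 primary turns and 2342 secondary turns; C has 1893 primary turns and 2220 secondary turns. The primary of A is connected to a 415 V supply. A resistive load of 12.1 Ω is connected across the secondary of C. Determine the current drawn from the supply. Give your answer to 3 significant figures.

I_supply ≈ 2.69 A

Secondary of A: V = 415.00 × 325/2092 = 64.472 V.
Secondary of B: V = 64.472 × 2342/1523 = 99.142 V.
Secondary of C: V = 99.142 × 2220/1893 = 116.27 V.
I_load = 116.27/12.1 = 9.6089 A, so P_out = 116.27 × 9.6089 = 1117.2 W.
All ideal ⇒ P_in = P_out, so I_supply = 1117.2/415 = 2.69 A.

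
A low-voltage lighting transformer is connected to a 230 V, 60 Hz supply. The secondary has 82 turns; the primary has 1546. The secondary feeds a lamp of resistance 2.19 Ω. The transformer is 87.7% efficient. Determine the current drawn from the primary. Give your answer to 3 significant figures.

I_p ≈ 0.337 A

V_s = 230 × 82/1546 = 12.199 V.
I_s = V_s/R = 12.199/2.19 = 5.5704 A.
P_out = V_s I_s = 12.199 × 5.5704 = 67.955 W.
P_in = P_out/η = 67.955/0.877 = 77.486 W.
I_p = P_in/V_p = 77.486/230 = 0.337 A.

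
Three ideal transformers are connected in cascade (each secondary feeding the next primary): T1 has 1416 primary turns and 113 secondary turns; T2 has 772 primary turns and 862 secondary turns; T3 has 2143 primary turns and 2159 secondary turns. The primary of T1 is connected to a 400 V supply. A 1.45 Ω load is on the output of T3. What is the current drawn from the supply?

I_supply ≈ 2.22 A

Secondary of T1: V = 400.00 × 113/1416 = 31.921 V.
Secondary of T2: V = 31.921 × 862/772 = 35.642 V.
Secondary of T3: V = 35.642 × 2159/2143 = 35.908 V.
I_load = 35.908/1.45 = 24.764 A, so P_out = 35.908 × 24.764 = 889.25 W.
All ideal ⇒ P_in = P_out, so I_supply = 889.25/400 = 2.22 A.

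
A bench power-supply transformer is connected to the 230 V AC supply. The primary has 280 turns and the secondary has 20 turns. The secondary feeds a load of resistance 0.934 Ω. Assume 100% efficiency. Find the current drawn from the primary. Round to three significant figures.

I_p ≈ 1.26 A

V_s = V_p × N_s/N_p = 230 × 20/280 = 16.429 V.
I_s = V_s/R = 16.429/0.934 = 17.589 A.
For an ideal transformer I_p N_p = I_s N_s, so I_p = 17.589 × 20/280 = 1.26 A.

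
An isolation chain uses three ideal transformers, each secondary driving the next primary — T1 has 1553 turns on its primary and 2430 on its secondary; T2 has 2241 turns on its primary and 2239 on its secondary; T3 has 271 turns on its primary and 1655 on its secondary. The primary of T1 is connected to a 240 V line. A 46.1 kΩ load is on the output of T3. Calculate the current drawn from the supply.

After T1: V = 240.00 × 2430/1553 = 375.53 V.
After T2: V = 375.53 × 2239/2241 = 375.20 V.
After T3: V = 375.20 × 1655/271 = 2291.3 V.
I_load = 2291.3/46100 = 0.049703 A, so P_out = 2291.3 × 0.049703 = 113.89 W.
All ideal ⇒ P_in = P_out, so I_supply = 113.89/240 = 0.475 A.

I_supply ≈ 0.475 A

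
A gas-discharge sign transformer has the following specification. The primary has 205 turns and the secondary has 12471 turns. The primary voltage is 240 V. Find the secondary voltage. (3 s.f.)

V_s ≈ 14600 V

V_s/V_p = N_s/N_p, so V_s = 240 × 12471/205 = 14600 V.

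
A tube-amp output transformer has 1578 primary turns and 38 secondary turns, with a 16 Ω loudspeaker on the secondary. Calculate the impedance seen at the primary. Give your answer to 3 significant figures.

Z_p = (N_p/N_s)² × Z_s = (1578/38)² × 16 = 27600 Ω.

Z_p ≈ 27600 Ω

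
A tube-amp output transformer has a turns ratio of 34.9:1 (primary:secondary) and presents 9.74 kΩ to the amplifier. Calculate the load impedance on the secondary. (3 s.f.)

Z_s = Z_p/(N_p/N_s)² = 9740/34.9² = 8.00 Ω.

Z_s ≈ 8.00 Ω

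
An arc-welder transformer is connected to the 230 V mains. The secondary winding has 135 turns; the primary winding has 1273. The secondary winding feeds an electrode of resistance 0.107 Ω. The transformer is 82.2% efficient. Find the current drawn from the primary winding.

I_p ≈ 29.4 A

V_s = 230 × 135/1273 = 24.391 V.
I_s = V_s/R = 24.391/0.107 = 227.96 A.
P_out = V_s I_s = 24.391 × 227.96 = 5560.1 W.
P_in = P_out/η = 5560.1/0.822 = 6764.1 W.
I_p = P_in/V_p = 6764.1/230 = 29.4 A.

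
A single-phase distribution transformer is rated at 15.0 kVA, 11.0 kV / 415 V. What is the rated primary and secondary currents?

I_p ≈ 1.36 A, I_s ≈ 36.1 A

I_p = S/V_p = 15000/11000 = 1.36 A.
I_s = S/V_s = 15000/415 = 36.1 A.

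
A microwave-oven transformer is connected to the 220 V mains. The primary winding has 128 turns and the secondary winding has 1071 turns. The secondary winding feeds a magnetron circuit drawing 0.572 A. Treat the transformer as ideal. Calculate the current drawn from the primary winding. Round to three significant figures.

For an ideal transformer I_p N_p = I_s N_s, so I_p = 0.572 × 1071/128 = 4.79 A.

I_p ≈ 4.79 A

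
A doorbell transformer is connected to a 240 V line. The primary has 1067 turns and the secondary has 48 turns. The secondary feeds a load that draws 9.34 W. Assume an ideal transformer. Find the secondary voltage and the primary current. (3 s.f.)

V_s = V_p × N_s/N_p = 240 × 48/1067 = 10.797 V.
I_s = P/V_s = 9.34/10.797 = 0.86509 A.
I_p = I_s × N_s/N_p = 0.86509 × 48/1067 = 0.0389 A.

V_s ≈ 10.8 V, I_p ≈ 0.0389 A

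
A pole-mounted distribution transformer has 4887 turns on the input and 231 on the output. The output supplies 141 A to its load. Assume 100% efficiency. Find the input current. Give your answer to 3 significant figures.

For an ideal transformer I_in/I_out = N_out/N_in, so I_in = 141 × 231/4887 = 6.66 A.

I_in ≈ 6.66 A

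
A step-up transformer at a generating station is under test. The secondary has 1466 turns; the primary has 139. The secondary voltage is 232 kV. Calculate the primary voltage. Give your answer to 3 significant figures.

V_p/V_s = N_p/N_s, so V_p = 232000 × 139/1466 = 22000 V.

V_p ≈ 22000 V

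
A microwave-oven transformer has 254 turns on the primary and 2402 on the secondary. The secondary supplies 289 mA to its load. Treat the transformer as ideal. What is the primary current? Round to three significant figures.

For an ideal transformer I_p/I_s = N_s/N_p, so I_p = 0.289 × 2402/254 = 2.73 A.

I_p ≈ 2.73 A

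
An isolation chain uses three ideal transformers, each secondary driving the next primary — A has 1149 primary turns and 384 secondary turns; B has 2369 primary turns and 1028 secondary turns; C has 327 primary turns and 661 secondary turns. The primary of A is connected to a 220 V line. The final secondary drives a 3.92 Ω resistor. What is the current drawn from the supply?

I_supply ≈ 4.82 A

After A: V = 220.00 × 384/1149 = 73.525 V.
After B: V = 73.525 × 1028/2369 = 31.905 V.
After C: V = 31.905 × 661/327 = 64.493 V.
I_load = 64.493/3.92 = 16.452 A, so P_out = 64.493 × 16.452 = 1061.1 W.
All ideal ⇒ P_in = P_out, so I_supply = 1061.1/220 = 4.82 A.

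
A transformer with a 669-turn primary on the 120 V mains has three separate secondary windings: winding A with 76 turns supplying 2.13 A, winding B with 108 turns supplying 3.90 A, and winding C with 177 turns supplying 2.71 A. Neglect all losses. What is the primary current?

V_A = 120 × 76/669 = 13.632 V; V_B = 120 × 108/669 = 19.372 V; V_C = 120 × 177/669 = 31.749 V.
P_out = V_A I_A + V_B I_B + V_C I_C = 13.632×2.13 + 19.372×3.90 + 31.749×2.71 = 29.037 + 75.552 + 86.039 = 190.63 W.
Ideal ⇒ P_in = P_out, so I_p = P_out/V_p = 190.63/120 = 1.59 A.

I_p ≈ 1.59 A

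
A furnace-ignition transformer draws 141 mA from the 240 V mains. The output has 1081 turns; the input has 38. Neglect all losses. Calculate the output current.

I_out ≈ 0.00496 A

I_out/I_in = N_in/N_out, so I_out = 0.141 × 38/1081 = 0.00496 A.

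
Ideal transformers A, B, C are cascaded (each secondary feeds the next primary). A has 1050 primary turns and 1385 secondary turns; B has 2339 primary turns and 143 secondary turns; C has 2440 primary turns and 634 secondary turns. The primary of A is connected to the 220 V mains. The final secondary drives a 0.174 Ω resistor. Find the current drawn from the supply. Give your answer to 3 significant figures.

Secondary of A: V = 220.00 × 1385/1050 = 290.19 V.
Secondary of B: V = 290.19 × 143/2339 = 17.741 V.
Secondary of C: V = 17.741 × 634/2440 = 4.6099 V.
I_load = 4.6099/0.174 = 26.493 A, so P_out = 4.6099 × 26.493 = 122.13 W.
All ideal ⇒ P_in = P_out, so I_supply = 122.13/220 = 0.555 A.

I_supply ≈ 0.555 A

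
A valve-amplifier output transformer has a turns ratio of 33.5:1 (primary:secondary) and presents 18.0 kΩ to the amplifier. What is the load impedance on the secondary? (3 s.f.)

Z_s = Z_p/(N_p/N_s)² = 18000/33.5² = 16.0 Ω.

Z_s ≈ 16.0 Ω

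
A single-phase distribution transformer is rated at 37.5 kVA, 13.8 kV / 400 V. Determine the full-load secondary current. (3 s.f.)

I_s = S/V_s = 37500/400 = 93.8 A.

I_s ≈ 93.8 A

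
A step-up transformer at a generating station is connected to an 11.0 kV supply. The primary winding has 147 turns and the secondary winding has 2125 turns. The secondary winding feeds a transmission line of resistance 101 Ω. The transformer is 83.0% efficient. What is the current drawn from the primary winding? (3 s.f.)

V_s = 11000 × 2125/147 = 159010 V.
I_s = V_s/R = 159010/101 = 1574.4 A.
P_out = V_s I_s = 159010 × 1574.4 = 2.5035×10^8 W.
P_in = P_out/η = 2.5035×10^8/0.830 = 3.0163×10^8 W.
I_p = P_in/V_p = 3.0163×10^8/11000 = 27400 A.

I_p ≈ 27400 A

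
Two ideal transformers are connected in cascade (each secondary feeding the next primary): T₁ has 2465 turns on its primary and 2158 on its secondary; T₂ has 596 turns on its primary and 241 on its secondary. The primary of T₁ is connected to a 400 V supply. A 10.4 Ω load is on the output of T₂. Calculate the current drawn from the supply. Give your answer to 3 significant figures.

After T₁: V = 400.00 × 2158/2465 = 350.18 V.
After T₂: V = 350.18 × 241/596 = 141.60 V.
I_load = 141.60/10.4 = 13.615 A, so P_out = 141.60 × 13.615 = 1928.0 W.
All ideal ⇒ P_in = P_out, so I_supply = 1928.0/400 = 4.82 A.

I_supply ≈ 4.82 A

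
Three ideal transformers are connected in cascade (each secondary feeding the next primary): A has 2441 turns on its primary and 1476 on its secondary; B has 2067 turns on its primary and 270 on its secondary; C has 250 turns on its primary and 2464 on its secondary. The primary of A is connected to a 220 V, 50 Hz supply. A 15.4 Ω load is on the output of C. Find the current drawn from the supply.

After A: V = 220.00 × 1476/2441 = 133.03 V.
After B: V = 133.03 × 270/2067 = 17.377 V.
After C: V = 17.377 × 2464/250 = 171.26 V.
I_load = 171.26/15.4 = 11.121 A, so P_out = 171.26 × 11.121 = 1904.6 W.
All ideal ⇒ P_in = P_out, so I_supply = 1904.6/220 = 8.66 A.

I_supply ≈ 8.66 A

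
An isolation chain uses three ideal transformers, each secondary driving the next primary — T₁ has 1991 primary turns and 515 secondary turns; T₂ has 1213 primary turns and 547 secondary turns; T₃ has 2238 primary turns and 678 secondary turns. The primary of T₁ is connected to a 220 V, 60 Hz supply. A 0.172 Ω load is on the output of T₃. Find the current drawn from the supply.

I_supply ≈ 1.60 A

After T₁: V = 220.00 × 515/1991 = 56.906 V.
After T₂: V = 56.906 × 547/1213 = 25.662 V.
After T₃: V = 25.662 × 678/2238 = 7.7742 V.
I_load = 7.7742/0.172 = 45.199 A, so P_out = 7.7742 × 45.199 = 351.38 W.
All ideal ⇒ P_in = P_out, so I_supply = 351.38/220 = 1.60 A.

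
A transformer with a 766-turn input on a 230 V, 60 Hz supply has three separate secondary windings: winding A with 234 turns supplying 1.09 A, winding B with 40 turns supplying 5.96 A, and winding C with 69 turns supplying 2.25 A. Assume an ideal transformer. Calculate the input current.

V_A = 230 × 234/766 = 70.261 V; V_B = 230 × 40/766 = 12.010 V; V_C = 230 × 69/766 = 20.718 V.
P_out = V_A I_A + V_B I_B + V_C I_C = 70.261×1.09 + 12.010×5.96 + 20.718×2.25 = 76.585 + 71.582 + 46.616 = 194.78 W.
Ideal ⇒ P_in = P_out, so I_in = P_out/V_in = 194.78/230 = 0.847 A.

I_in ≈ 0.847 A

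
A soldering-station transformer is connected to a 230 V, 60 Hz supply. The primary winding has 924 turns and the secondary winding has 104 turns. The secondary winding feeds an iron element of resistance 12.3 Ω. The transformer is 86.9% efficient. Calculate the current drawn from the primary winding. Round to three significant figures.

V_s = 230 × 104/924 = 25.887 V.
I_s = V_s/R = 25.887/12.3 = 2.1047 A.
P_out = V_s I_s = 25.887 × 2.1047 = 54.485 W.
P_in = P_out/η = 54.485/0.869 = 62.698 W.
I_p = P_in/V_p = 62.698/230 = 0.273 A.

I_p ≈ 0.273 A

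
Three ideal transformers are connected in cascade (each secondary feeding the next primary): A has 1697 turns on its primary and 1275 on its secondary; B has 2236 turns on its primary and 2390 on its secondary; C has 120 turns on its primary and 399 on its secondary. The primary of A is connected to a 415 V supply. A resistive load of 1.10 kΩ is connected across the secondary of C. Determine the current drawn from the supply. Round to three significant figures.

I_supply ≈ 2.69 A

After A: V = 415.00 × 1275/1697 = 311.80 V.
After B: V = 311.80 × 2390/2236 = 333.27 V.
After C: V = 333.27 × 399/120 = 1108.1 V.
I_load = 1108.1/1100 = 1.0074 A, so P_out = 1108.1 × 1.0074 = 1116.3 W.
All ideal ⇒ P_in = P_out, so I_supply = 1116.3/415 = 2.69 A.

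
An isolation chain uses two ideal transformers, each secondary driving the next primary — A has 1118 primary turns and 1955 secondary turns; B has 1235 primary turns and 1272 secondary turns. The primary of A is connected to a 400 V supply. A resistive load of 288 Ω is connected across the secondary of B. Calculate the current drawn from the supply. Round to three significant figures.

I_supply ≈ 4.51 A

Secondary of A: V = 400.00 × 1955/1118 = 699.46 V.
Secondary of B: V = 699.46 × 1272/1235 = 720.42 V.
I_load = 720.42/288 = 2.5015 A, so P_out = 720.42 × 2.5015 = 1802.1 W.
All ideal ⇒ P_in = P_out, so I_supply = 1802.1/400 = 4.51 A.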